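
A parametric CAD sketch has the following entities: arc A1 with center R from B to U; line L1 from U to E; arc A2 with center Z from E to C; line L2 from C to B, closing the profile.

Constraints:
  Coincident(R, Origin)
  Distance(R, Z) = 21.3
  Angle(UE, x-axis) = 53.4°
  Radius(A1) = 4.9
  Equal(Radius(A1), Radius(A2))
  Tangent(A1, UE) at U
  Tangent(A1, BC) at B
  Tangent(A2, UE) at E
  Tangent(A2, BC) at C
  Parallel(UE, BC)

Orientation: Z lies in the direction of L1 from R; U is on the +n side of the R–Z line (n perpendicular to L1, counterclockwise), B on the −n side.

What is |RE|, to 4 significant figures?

21.86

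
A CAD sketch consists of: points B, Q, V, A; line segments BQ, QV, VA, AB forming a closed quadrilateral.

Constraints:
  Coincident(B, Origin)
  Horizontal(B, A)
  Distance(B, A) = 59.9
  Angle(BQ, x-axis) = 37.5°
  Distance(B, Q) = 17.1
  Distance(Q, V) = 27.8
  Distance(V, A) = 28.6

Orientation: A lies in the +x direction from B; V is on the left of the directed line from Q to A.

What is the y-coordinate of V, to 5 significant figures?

20.150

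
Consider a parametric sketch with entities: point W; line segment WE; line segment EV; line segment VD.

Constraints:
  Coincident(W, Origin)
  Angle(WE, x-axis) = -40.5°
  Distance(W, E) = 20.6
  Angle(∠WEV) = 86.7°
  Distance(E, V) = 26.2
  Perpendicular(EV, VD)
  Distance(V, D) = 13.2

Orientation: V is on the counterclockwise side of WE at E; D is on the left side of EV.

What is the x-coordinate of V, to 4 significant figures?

31.50

W is at the origin; WE runs at -40.5° with length 20.6, so E = 20.6·(cos -40.5°, sin -40.5°) = (15.66, -13.38). ∠WEV = 86.7°, so EV runs at -40.5° + (180° − 86.7°) = 52.80° from the x-axis; with |EV| = 26.2, V = E + 26.2·(cos 52.80°, sin 52.80°) = (31.50, 7.490). So V.x = 31.50.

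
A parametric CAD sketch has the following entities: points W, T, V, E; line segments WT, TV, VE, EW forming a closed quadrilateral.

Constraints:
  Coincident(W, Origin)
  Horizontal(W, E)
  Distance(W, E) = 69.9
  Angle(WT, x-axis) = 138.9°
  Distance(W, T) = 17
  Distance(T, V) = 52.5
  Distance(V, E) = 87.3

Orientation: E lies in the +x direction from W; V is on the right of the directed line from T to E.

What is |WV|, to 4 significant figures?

41.64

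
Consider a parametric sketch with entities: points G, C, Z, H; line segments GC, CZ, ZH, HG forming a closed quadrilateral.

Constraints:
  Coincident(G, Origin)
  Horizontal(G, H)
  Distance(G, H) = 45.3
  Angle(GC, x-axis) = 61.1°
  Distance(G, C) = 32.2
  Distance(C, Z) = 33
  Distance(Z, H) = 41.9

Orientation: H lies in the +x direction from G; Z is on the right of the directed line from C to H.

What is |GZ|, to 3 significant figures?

4.29

Checks: |CZ| = 33.00 ✓; |ZH| = 41.90 ✓.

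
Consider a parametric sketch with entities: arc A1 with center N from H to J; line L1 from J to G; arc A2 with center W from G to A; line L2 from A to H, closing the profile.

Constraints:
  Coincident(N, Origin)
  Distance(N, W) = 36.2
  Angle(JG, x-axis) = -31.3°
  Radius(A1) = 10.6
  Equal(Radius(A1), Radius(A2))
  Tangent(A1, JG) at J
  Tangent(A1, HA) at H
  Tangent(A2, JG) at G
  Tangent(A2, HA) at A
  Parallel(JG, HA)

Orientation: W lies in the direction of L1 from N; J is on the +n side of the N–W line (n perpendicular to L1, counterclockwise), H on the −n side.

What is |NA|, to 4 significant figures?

37.72

The slot axis is L1's direction at -31.3°, so u = (cos -31.3°, sin -31.3°) = (0.8545, -0.5195) and n = (−sin -31.3°, cos -31.3°) = (0.5195, 0.8545). N is at the origin and W lies 36.2 along u from N, so W = 36.2·u = (30.93, -18.81). Tangency of A1 to both parallel lines with radius 10.6 puts J and H at N ± 10.6·n: J = (5.507, 9.057), H = (-5.507, -9.057). Equal radii place G and A the same way about W: G = W + 10.6·n = (36.44, -9.749), A = W − 10.6·n = (25.42, -27.86). Then |NA| = |A − N| = 37.72.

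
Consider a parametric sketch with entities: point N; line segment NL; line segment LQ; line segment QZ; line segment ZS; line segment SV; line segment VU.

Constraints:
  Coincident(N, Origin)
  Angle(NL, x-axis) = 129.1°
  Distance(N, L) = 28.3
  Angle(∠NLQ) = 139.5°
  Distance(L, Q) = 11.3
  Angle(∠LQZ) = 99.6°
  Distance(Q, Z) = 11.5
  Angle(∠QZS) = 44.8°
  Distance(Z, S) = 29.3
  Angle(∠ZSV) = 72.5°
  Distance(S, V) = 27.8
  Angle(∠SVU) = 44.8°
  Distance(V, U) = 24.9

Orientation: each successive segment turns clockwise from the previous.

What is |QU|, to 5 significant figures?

3.9575

∠ZSV = 72.5° gives SV at 125.50° from the x-axis; with |SV| = 27.8, V = (-39.966, 34.131). ∠SVU = 44.8° gives VU at -9.7000° from the x-axis; with |VU| = 24.9, U = (-15.422, 29.936). Then |QU| = |U − Q| = 3.9575.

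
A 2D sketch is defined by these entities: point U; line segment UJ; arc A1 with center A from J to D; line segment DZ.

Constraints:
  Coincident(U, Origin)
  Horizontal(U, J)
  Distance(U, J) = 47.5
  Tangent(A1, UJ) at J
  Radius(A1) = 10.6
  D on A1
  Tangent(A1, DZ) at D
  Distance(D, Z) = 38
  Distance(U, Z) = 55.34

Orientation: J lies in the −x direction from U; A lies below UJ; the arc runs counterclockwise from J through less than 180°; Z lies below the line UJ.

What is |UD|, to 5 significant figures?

58.199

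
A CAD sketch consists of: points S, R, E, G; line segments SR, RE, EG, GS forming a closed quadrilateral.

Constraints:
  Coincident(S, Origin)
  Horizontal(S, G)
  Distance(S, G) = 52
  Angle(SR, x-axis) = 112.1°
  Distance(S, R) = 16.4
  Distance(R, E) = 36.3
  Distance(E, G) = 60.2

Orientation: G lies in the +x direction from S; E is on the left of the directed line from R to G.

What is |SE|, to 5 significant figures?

47.785

S is at the origin; S and G share the same y with |SG| = 52.0 and G in +x, so G = (52.0, 0). SR runs at 112.1° with |SR| = 16.4, so R = (-6.1701, 15.195). E is determined by |RE| = 36.3 and |EG| = 60.2 together: it lies at the intersection of circle(R, 36.3) and circle(G, 60.2). With |RG| = 60.122, the foot of the radical line on RG is 10.880 from R and the perpendicular offset is √(36.3² − 10.880²) = 34.631. Taking the left-of-RG solution: E = (13.110, 45.952).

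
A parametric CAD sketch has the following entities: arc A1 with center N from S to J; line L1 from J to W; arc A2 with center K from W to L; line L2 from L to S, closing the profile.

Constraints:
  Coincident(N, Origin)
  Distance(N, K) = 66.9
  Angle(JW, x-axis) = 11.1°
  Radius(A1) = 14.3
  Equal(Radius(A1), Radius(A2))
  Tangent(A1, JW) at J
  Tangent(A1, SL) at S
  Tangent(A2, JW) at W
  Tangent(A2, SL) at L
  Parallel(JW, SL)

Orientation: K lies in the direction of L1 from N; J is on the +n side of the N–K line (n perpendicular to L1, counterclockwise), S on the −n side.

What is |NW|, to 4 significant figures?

68.41

The slot axis is L1's direction at 11.1°, so u = (cos 11.1°, sin 11.1°) = (0.9813, 0.1925) and n = (−sin 11.1°, cos 11.1°) = (-0.1925, 0.9813). N is at the origin and K lies 66.9 along u from N, so K = 66.9·u = (65.65, 12.88). Tangency of A1 to both parallel lines with radius 14.3 puts J and S at N ± 14.3·n: J = (-2.753, 14.03), S = (2.753, -14.03). Equal radii place W and L the same way about K: W = K + 14.3·n = (62.90, 26.91), L = K − 14.3·n = (68.40, -1.153). Then |NW| = |W − N| = 68.41.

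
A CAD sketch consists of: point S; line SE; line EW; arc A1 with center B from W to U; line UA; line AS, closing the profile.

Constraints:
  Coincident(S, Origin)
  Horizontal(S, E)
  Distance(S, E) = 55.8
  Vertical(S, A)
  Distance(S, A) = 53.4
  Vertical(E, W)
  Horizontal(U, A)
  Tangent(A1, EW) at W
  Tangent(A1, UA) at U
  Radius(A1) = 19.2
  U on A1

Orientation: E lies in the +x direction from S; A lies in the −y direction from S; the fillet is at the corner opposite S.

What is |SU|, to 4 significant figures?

64.74

S is at the origin; SE is horizontal with |SE| = 55.8 and E on the +x side, so E = (55.80, 0.000). S and A share the same x with |SA| = 53.4 and A on the −y side, so A = (0.000, -53.40). The virtual corner opposite S is at (55.80, -53.40). A1 meets EW tangentially, so BW is at right angles to EW and the tangent condition forces BU to be normal to UA, with radius 19.2, so the center B sits 19.2 in from both sides at B = (36.60, -34.20). That places the tangent points at W = (55.80, -34.20) on EW and U = (36.60, -53.40) on UA. Then |SU| = |U − S| = 64.74.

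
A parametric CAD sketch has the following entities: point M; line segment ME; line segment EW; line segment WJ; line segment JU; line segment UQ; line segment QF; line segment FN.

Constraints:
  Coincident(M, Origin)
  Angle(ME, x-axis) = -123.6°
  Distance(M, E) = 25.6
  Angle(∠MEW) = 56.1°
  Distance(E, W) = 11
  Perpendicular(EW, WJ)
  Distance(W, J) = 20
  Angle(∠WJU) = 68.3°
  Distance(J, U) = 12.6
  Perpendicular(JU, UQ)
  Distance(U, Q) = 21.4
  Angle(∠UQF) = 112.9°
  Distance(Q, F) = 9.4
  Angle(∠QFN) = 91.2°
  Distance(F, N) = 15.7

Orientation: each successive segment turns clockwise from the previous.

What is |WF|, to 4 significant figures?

7.339

The perpendicularity gives UQ at right angles to JU, so UQ runs at -179.2°; with |UQ| = 21.4, Q = (-21.12, -16.40). ∠UQF = 112.9° gives QF at 113.7° from the x-axis; with |QF| = 9.4, F = (-24.90, -7.797). Then |WF| = |F − W| = 7.339.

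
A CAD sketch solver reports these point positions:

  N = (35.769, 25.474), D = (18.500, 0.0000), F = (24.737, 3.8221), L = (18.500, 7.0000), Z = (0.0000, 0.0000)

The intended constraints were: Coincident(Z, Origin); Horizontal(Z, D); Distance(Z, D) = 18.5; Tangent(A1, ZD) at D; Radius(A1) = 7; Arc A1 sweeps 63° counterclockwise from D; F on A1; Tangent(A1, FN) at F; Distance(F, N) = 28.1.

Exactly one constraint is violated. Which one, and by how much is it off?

Distance(F, N) = 28.1 — off by 3.80.

Z = (0.00, 0.00) ✓; Z.y = 0.00, D.y = 0.00 ✓; |ZD| = 18.50 ✓; ∠(LD, DZ) = 90.00° ✓; |LD| = 7.000 ✓; bearing(L→F) − bearing(L→D) = 63.00° ✓; |LF| = 7.000 ✓; ∠(LF, FN) = 90.00° ✓; |FN| = 24.30 ✗.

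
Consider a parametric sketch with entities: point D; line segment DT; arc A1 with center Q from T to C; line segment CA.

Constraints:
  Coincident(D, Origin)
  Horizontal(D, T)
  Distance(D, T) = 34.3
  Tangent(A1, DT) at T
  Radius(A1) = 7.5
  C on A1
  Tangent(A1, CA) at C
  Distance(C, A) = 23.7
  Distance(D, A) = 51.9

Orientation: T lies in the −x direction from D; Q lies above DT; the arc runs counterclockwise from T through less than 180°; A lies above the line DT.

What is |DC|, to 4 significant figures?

30.43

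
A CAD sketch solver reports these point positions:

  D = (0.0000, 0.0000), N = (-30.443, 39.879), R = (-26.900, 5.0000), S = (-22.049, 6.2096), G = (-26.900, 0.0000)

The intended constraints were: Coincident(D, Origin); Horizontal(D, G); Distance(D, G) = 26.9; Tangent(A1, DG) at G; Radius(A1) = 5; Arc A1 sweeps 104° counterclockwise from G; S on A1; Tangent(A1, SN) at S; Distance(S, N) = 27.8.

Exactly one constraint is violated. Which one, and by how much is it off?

Distance(S, N) = 27.8 — off by 6.90.

D = (0.00, 0.00) ✓; D.y = 0.00, G.y = 0.00 ✓; |DG| = 26.90 ✓; ∠(RG, GD) = 90.00° ✓; |RG| = 5.000 ✓; bearing(R→S) − bearing(R→G) = 104.0° ✓; |RS| = 5.000 ✓; ∠(RS, SN) = 90.00° ✓; |SN| = 34.70 ✗.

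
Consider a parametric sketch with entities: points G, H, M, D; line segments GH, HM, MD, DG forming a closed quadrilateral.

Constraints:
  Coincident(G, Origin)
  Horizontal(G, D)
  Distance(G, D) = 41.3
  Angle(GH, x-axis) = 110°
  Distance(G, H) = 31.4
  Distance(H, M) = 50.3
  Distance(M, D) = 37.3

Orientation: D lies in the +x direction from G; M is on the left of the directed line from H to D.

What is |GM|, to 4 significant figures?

53.89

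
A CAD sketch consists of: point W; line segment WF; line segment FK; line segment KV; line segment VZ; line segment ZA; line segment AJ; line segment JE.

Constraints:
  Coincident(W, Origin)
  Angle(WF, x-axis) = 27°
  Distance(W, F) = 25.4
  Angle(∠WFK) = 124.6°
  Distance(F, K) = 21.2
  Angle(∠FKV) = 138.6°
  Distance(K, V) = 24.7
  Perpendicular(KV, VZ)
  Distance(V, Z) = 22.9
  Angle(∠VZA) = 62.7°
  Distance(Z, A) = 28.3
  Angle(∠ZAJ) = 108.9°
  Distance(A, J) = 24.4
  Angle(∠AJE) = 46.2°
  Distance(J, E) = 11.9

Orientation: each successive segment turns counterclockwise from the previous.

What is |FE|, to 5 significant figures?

32.359

∠ZAJ = 108.9° gives AJ at 42.200° from the x-axis; with |AJ| = 24.4, J = (35.517, 43.044). ∠AJE = 46.2° gives JE at 176.00° from the x-axis; with |JE| = 11.9, E = (23.646, 43.874). Then |FE| = |E − F| = 32.359.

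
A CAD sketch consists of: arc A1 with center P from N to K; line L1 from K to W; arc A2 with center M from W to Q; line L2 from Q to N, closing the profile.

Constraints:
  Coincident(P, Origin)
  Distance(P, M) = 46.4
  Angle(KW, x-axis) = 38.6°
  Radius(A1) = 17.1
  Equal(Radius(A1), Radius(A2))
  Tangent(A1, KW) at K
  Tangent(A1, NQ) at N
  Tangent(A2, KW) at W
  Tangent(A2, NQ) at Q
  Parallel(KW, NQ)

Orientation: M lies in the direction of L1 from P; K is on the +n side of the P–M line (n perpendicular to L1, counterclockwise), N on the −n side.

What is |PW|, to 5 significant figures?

49.451

The slot axis is L1's direction at 38.6°, so u = (cos 38.6°, sin 38.6°) = (0.78152, 0.62388) and n = (−sin 38.6°, cos 38.6°) = (-0.62388, 0.78152). P is at the origin and M lies 46.4 along u from P, so M = 46.4·u = (36.263, 28.948). Tangency of A1 to both parallel lines with radius 17.1 puts K and N at P ± 17.1·n: K = (-10.668, 13.364), N = (10.668, -13.364). Equal radii place W and Q the same way about M: W = M + 17.1·n = (25.594, 42.312), Q = M − 17.1·n = (46.931, 15.584). Then |PW| = |W − P| = 49.451.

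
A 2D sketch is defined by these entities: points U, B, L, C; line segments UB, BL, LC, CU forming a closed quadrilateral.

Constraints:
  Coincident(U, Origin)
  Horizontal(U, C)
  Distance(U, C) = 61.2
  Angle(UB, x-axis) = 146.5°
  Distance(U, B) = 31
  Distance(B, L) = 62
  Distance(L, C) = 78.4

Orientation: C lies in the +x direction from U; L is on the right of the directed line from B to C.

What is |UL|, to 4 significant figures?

41.76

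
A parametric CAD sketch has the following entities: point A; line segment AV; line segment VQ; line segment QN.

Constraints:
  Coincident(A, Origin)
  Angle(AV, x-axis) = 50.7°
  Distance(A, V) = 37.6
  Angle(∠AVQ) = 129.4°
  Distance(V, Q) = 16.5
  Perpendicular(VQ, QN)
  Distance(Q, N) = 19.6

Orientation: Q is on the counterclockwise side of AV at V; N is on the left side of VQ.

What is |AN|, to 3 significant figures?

41.5

A is at the origin; AV runs at 50.7° with length 37.6, so V = 37.6·(cos 50.7°, sin 50.7°) = (23.8, 29.1). ∠AVQ = 129.4°, so VQ runs at 50.7° + (180° − 129.4°) = 101° from the x-axis; with |VQ| = 16.5, Q = V + 16.5·(cos 101°, sin 101°) = (20.6, 45.3). The perpendicularity gives QN at right angles to VQ; with |QN| = 19.6 on the left of VQ, N = Q + 19.6·(-0.981, -0.196) = (1.36, 41.4). Then |AN| = |N − A| = 41.5.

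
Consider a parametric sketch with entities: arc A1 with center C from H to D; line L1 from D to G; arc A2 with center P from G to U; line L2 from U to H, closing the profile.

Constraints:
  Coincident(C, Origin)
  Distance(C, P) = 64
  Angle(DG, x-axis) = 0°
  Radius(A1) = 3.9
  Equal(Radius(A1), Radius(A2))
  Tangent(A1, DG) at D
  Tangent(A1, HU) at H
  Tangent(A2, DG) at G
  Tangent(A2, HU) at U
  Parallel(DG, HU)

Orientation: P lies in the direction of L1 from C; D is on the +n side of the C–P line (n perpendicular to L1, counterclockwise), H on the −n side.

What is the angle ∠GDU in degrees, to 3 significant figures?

6.95°

The slot axis is L1's direction at 0.0°, so u = (cos 0.0°, sin 0.0°) = (1.00, 0.00) and n = (−sin 0.0°, cos 0.0°) = (-0.00, 1.00). C is at the origin and P lies 64.0 along u from C, so P = 64.0·u = (64.0, 0.00). Tangency of A1 to both parallel lines with radius 3.9 puts D and H at C ± 3.9·n: D = (-0.00, 3.90), H = (0.00, -3.90). Equal radii place G and U the same way about P: G = P + 3.9·n = (64.0, 3.90), U = P − 3.9·n = (64.0, -3.90). Then cos ∠GDU = DG·DU / (|DG||DU|), giving 6.95°.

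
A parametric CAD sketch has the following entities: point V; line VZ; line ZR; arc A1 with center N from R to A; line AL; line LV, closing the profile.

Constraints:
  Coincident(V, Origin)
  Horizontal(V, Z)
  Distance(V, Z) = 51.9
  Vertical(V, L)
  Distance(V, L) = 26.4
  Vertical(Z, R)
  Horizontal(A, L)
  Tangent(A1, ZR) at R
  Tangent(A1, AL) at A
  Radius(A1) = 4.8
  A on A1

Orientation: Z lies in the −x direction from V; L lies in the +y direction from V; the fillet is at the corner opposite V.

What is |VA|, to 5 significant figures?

53.994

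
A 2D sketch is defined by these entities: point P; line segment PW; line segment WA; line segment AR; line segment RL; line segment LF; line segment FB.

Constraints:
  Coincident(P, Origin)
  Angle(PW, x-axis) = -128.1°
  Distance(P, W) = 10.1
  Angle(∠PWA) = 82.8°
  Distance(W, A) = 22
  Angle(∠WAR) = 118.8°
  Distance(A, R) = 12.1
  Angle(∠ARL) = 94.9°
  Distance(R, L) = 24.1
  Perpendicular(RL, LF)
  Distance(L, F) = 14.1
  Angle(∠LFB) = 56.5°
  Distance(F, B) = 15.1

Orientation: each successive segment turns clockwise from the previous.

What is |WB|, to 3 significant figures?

19.4

P is at the origin; PW runs at -128.1° with length 10.1, so W = (-6.23, -7.95). ∠PWA = 82.8° gives WA at 135° from the x-axis; with |WA| = 22.0, A = (-21.7, 7.69). ∠WAR = 118.8° gives AR at 73.5° from the x-axis; with |AR| = 12.1, R = (-18.3, 19.3). ∠ARL = 94.9° gives RL at -11.6° from the x-axis; with |RL| = 24.1, L = (5.34, 14.4). The perpendicularity gives LF at right angles to RL, so LF runs at -102°; with |LF| = 14.1, F = (2.50, 0.633). ∠LFB = 56.5° gives FB at 135° from the x-axis; with |FB| = 15.1, B = (-8.16, 11.3). Then |WB| = |B − W| = 19.4.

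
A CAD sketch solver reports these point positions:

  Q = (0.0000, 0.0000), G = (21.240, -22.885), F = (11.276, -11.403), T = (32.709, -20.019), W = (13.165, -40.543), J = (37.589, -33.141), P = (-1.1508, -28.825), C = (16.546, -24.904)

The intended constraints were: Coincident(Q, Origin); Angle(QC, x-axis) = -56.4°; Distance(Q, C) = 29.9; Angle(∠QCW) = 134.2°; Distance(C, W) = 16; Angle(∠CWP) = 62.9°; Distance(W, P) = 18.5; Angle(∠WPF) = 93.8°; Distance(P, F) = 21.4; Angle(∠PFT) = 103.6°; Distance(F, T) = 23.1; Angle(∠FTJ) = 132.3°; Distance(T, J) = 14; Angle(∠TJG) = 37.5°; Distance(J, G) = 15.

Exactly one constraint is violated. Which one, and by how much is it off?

Distance(J, G) = 15 — off by 4.30.

Q = (0.00, 0.00) ✓; QC at -56.40° ✓; |QC| = 29.90 ✓; ∠QCW = 134.2° ✓; |CW| = 16.00 ✓; ∠CWP = 62.90° ✓; |WP| = 18.50 ✓; ∠WPF = 93.80° ✓; |PF| = 21.40 ✓; ∠PFT = 103.6° ✓; |FT| = 23.10 ✓; ∠FTJ = 132.3° ✓; |TJ| = 14.00 ✓; ∠TJG = 37.50° ✓; |JG| = 19.30 ✗.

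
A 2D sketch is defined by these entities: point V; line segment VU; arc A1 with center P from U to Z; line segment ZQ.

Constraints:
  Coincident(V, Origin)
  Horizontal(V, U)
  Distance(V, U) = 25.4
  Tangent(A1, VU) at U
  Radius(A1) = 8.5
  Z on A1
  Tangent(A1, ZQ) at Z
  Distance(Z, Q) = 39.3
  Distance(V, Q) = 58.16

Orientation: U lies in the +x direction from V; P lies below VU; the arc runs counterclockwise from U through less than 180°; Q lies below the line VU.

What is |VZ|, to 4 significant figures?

21.16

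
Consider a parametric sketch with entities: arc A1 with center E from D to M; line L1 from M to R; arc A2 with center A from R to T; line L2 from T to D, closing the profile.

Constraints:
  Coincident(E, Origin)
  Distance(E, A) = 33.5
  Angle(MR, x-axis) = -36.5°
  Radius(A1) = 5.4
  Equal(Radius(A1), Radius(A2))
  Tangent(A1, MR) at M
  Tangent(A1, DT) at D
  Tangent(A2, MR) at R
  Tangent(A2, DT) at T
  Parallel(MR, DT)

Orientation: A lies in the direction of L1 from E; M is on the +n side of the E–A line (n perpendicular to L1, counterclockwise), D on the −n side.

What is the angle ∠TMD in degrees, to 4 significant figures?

72.13°

The slot axis is L1's direction at -36.5°, so u = (cos -36.5°, sin -36.5°) = (0.8039, -0.5948) and n = (−sin -36.5°, cos -36.5°) = (0.5948, 0.8039). E is at the origin and A lies 33.5 along u from E, so A = 33.5·u = (26.93, -19.93). Tangency of A1 to both parallel lines with radius 5.4 puts M and D at E ± 5.4·n: M = (3.212, 4.341), D = (-3.212, -4.341). Equal radii place R and T the same way about A: R = A + 5.4·n = (30.14, -15.59), T = A − 5.4·n = (23.72, -24.27). Then cos ∠TMD = MT·MD / (|MT||MD|), giving 72.13°.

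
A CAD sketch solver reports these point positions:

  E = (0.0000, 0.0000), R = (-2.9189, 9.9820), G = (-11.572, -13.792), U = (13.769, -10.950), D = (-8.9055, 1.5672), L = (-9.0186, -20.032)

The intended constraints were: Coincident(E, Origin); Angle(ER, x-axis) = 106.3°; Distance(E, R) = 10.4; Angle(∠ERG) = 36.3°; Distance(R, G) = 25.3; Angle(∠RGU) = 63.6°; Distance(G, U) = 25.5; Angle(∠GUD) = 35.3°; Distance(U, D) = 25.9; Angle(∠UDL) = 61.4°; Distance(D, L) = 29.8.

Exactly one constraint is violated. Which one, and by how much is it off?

Distance(D, L) = 29.8 — off by 8.20.

E = (0.00, 0.00) ✓; ER at 106.3° ✓; |ER| = 10.40 ✓; ∠ERG = 36.30° ✓; |RG| = 25.30 ✓; ∠RGU = 63.60° ✓; |GU| = 25.50 ✓; ∠GUD = 35.30° ✓; |UD| = 25.90 ✓; ∠UDL = 61.40° ✓; |DL| = 21.60 ✗.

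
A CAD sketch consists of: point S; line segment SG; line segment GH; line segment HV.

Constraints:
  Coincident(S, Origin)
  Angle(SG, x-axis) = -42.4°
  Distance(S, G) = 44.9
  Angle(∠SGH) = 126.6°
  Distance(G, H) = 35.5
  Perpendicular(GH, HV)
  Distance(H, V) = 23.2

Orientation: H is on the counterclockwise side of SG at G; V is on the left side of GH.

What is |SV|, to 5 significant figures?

63.582

∠SGH = 126.6°, so GH runs at -42.4° + (180° − 126.6°) = 11.000° from the x-axis; with |GH| = 35.5, H = G + 35.5·(cos 11.000°, sin 11.000°) = (68.004, -23.502). GH is perpendicular to HV; with |HV| = 23.2 on the left of GH, V = H + 23.2·(-0.19081, 0.98163) = (63.578, -0.72871). Then |SV| = |V − S| = 63.582.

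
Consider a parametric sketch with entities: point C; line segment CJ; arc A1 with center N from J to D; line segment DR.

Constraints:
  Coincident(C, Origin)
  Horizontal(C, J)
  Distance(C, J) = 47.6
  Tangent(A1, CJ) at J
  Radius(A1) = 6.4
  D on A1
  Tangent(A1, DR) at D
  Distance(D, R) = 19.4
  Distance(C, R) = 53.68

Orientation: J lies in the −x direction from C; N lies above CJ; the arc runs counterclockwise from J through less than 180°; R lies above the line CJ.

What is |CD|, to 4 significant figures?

42.20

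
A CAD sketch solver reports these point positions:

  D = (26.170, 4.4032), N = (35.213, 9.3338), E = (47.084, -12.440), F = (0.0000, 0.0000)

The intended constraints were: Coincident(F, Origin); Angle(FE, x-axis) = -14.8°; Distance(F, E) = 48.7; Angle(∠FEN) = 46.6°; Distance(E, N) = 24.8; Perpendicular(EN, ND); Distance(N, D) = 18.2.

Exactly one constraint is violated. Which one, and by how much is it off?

Distance(N, D) = 18.2 — off by 7.90.

F = (0.00, 0.00) ✓; FE at -14.80° ✓; |FE| = 48.70 ✓; ∠FEN = 46.60° ✓; |EN| = 24.80 ✓; ∠(EN, ND) = 90.00° ✓; |ND| = 10.30 ✗.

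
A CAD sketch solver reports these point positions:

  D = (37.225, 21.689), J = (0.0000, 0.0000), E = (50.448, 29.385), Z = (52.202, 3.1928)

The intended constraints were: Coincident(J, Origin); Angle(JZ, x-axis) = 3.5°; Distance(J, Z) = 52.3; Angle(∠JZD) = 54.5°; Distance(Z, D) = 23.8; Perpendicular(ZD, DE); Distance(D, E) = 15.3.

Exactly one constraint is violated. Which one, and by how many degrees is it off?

Perpendicular(ZD, DE) — off by 8.80°.

J = (0.00, 0.00) ✓; JZ at 3.500° ✓; |JZ| = 52.30 ✓; ∠JZD = 54.50° ✓; |ZD| = 23.80 ✓; ∠(ZD, DE) = 98.80° ✗; |DE| = 15.30 ✓.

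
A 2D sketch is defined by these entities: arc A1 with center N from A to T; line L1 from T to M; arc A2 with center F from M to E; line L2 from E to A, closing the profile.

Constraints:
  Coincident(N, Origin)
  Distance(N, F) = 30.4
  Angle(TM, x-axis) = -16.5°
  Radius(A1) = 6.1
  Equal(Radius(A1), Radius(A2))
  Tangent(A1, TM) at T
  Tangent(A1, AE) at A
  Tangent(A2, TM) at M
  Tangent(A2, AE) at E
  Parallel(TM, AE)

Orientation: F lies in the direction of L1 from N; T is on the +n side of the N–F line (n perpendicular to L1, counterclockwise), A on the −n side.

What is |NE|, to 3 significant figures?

31.0

Tangency of A1 to both parallel lines with radius 6.1 puts T and A at N ± 6.1·n: T = (1.73, 5.85), A = (-1.73, -5.85). Equal radii place M and E the same way about F: M = F + 6.1·n = (30.9, -2.79), E = F − 6.1·n = (27.4, -14.5). Then |NE| = |E − N| = 31.0.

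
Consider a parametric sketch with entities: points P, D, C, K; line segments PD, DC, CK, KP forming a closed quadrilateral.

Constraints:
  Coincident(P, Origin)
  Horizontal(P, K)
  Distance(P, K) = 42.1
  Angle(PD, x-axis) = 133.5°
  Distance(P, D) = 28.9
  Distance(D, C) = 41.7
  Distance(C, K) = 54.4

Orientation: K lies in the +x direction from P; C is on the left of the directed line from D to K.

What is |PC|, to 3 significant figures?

48.1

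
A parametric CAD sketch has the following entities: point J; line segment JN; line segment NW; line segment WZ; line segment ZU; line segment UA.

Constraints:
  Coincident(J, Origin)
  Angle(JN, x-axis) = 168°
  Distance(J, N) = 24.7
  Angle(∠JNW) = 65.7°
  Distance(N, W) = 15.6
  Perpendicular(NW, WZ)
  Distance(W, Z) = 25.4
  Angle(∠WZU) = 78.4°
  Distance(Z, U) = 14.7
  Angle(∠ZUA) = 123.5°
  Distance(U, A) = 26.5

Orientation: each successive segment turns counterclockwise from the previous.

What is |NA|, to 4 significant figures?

8.945

J is at the origin; JN runs at 168.0° with length 24.7, so N = (-24.16, 5.135). ∠JNW = 65.7° gives NW at -77.70° from the x-axis; with |NW| = 15.6, W = (-20.84, -10.11). The perpendicularity gives WZ at right angles to NW, so WZ runs at 12.30°; with |WZ| = 25.4, Z = (3.980, -4.696). ∠WZU = 78.4° gives ZU at 113.9° from the x-axis; with |ZU| = 14.7, U = (-1.976, 8.744). ∠ZUA = 123.5° gives UA at 170.4° from the x-axis; with |UA| = 26.5, A = (-28.10, 13.16). Then |NA| = |A − N| = 8.945.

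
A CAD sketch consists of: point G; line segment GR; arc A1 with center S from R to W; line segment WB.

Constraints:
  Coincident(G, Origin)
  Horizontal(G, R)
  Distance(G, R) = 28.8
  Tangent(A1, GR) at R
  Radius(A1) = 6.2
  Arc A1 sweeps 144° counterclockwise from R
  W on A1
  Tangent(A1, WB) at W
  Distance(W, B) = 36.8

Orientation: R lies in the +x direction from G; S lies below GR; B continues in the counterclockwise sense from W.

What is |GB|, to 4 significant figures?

64.00

G is at the origin; G and R share the same y with |GR| = 28.8 and R on the +x side, so R = (28.80, 0.000). Since A1 is tangent to GR there, SR ⟂ GR, so S = R + (0, -6.2) = (28.80, -6.200). On A1, R sits at bearing 90° from S; a 144° counterclockwise sweep puts W at bearing 234°, so W = S + 6.2·(cos 234°, sin 234°) = (25.16, -11.22). The tangent condition forces SW to be normal to WB, so WB runs along (−sin 234°, cos 234°); with |WB| = 36.8, B = (54.93, -32.85). Then |GB| = |B − G| = 64.00.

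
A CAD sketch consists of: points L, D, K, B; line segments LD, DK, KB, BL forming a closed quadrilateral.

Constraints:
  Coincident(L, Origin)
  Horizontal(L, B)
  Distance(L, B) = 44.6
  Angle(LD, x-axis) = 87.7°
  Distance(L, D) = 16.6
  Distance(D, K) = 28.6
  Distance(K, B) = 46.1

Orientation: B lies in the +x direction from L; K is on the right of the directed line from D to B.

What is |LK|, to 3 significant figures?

12.0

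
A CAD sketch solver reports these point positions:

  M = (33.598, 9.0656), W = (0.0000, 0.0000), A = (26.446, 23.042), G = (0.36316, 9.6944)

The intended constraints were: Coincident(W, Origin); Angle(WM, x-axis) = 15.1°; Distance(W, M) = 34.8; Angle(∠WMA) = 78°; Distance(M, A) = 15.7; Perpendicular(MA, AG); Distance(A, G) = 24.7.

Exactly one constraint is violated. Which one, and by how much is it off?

Distance(A, G) = 24.7 — off by 4.60.

W = (0.00, 0.00) ✓; WM at 15.10° ✓; |WM| = 34.80 ✓; ∠WMA = 78.00° ✓; |MA| = 15.70 ✓; ∠(MA, AG) = 90.00° ✓; |AG| = 29.30 ✗.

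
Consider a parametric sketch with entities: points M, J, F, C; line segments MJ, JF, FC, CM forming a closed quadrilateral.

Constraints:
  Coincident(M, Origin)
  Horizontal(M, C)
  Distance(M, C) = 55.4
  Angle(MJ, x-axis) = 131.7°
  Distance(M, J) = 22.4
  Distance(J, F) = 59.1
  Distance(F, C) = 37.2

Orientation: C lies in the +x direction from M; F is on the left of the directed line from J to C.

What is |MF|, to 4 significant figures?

53.94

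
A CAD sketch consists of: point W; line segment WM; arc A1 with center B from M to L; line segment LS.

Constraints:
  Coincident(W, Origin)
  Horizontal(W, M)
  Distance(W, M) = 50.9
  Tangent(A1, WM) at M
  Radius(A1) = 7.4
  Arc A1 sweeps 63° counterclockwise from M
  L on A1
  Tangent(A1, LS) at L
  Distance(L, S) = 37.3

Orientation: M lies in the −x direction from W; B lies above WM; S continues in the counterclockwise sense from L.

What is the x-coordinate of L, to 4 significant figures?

-44.31

W is at the origin; W and M share the same y with |WM| = 50.9 and M on the −x side, so M = (-50.90, 0.000). Tangency of A1 to WM means the radius BM is perpendicular to WM, so B = M + (0, 7.4) = (-50.90, 7.400). On A1, M sits at bearing -90° from B; a 63° counterclockwise sweep puts L at bearing -27°, so L = B + 7.4·(cos -27°, sin -27°) = (-44.31, 4.040). So L.x = -44.31.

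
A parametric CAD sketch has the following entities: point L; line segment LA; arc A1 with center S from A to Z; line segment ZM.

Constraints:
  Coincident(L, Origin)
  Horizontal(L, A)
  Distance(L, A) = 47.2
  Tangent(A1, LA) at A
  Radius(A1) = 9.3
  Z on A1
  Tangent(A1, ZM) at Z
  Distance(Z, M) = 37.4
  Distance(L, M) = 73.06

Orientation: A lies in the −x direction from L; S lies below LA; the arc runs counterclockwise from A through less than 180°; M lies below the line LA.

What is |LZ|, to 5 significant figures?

57.276

Checks: |SZ| = 9.300 ✓; ∠(SZ, ZM) = 90.00° ✓; |ZM| = 37.40 ✓; |LM| = 73.06 ✓.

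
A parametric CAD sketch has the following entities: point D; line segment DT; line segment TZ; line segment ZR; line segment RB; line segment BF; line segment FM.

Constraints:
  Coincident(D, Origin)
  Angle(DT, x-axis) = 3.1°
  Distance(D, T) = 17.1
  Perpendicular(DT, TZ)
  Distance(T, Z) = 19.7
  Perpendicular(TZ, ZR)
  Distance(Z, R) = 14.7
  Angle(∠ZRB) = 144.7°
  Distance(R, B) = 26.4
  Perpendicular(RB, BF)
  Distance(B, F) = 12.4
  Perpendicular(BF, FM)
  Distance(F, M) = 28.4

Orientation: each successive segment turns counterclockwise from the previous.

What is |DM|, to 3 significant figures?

15.5

D is at the origin; DT runs at 3.1° with length 17.1, so T = (17.1, 0.925). The perpendicularity gives TZ at right angles to DT, so TZ runs at 93.1°; with |TZ| = 19.7, Z = (16.0, 20.6). The perpendicularity gives ZR at right angles to TZ, so ZR runs at -177°; with |ZR| = 14.7, R = (1.33, 19.8). ∠ZRB = 144.7° gives RB at -142° from the x-axis; with |RB| = 26.4, B = (-19.4, 3.40). RB is perpendicular to BF, so BF runs at -51.6°; with |BF| = 12.4, F = (-11.7, -6.32). BF is perpendicular to FM, so FM runs at 38.4°; with |FM| = 28.4, M = (10.6, 11.3). Then |DM| = |M − D| = 15.5.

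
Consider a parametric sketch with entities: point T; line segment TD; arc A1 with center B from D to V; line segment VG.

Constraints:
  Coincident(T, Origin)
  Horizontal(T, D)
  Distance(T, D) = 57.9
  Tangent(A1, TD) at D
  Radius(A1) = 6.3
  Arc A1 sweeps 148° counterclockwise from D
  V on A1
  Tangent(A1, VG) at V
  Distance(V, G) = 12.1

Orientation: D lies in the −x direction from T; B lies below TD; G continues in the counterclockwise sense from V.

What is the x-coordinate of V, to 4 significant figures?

-61.24

A1 meets TD tangentially, so BD is at right angles to TD, so B = D + (0, -6.3) = (-57.90, -6.300). On A1, D sits at bearing 90° from B; a 148° counterclockwise sweep puts V at bearing 238°, so V = B + 6.3·(cos 238°, sin 238°) = (-61.24, -11.64). So V.x = -61.24.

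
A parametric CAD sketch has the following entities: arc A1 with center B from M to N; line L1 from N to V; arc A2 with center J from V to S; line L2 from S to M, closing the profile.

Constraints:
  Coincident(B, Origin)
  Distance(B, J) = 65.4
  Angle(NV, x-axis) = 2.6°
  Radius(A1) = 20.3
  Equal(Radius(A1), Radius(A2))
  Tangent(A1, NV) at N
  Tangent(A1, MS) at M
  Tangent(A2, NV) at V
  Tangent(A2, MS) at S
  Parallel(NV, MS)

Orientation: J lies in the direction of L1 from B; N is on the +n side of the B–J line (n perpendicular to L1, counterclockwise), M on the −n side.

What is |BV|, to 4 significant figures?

68.48

The slot axis is L1's direction at 2.6°, so u = (cos 2.6°, sin 2.6°) = (0.9990, 0.04536) and n = (−sin 2.6°, cos 2.6°) = (-0.04536, 0.9990). B is at the origin and J lies 65.4 along u from B, so J = 65.4·u = (65.33, 2.967). Tangency of A1 to both parallel lines with radius 20.3 puts N and M at B ± 20.3·n: N = (-0.9209, 20.28), M = (0.9209, -20.28). Equal radii place V and S the same way about J: V = J + 20.3·n = (64.41, 23.25), S = J − 20.3·n = (66.25, -17.31). Then |BV| = |V − B| = 68.48.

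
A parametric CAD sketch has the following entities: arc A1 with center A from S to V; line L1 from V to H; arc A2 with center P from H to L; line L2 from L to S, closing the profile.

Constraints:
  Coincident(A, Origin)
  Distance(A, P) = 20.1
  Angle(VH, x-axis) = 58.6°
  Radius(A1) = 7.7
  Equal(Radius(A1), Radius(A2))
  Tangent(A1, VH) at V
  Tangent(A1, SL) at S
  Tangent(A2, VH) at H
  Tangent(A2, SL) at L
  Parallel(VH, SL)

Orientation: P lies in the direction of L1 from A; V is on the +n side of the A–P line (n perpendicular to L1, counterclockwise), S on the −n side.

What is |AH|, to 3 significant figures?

21.5

The slot axis is L1's direction at 58.6°, so u = (cos 58.6°, sin 58.6°) = (0.521, 0.854) and n = (−sin 58.6°, cos 58.6°) = (-0.854, 0.521). A is at the origin and P lies 20.1 along u from A, so P = 20.1·u = (10.5, 17.2). Tangency of A1 to both parallel lines with radius 7.7 puts V and S at A ± 7.7·n: V = (-6.57, 4.01), S = (6.57, -4.01). Equal radii place H and L the same way about P: H = P + 7.7·n = (3.90, 21.2), L = P − 7.7·n = (17.0, 13.1). Then |AH| = |H − A| = 21.5.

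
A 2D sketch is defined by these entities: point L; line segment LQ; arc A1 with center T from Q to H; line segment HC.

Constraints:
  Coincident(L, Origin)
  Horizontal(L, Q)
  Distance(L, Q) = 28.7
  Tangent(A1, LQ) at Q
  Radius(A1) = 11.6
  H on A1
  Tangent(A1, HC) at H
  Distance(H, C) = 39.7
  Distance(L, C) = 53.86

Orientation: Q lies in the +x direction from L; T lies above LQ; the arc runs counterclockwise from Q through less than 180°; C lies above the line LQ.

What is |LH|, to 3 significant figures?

42.4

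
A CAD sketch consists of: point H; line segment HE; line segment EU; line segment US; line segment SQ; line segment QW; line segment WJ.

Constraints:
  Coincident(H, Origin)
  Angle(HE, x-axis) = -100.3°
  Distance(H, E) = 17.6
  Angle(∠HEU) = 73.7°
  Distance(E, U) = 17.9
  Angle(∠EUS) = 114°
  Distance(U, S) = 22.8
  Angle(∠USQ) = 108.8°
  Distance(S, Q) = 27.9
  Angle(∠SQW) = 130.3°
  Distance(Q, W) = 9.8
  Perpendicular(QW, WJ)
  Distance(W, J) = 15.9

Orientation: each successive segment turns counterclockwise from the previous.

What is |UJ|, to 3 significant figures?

29.7

H is at the origin; HE runs at -100.3° with length 17.6, so E = (-3.15, -17.3). ∠HEU = 73.7° gives EU at 6.00° from the x-axis; with |EU| = 17.9, U = (14.7, -15.4). ∠EUS = 114.0° gives US at 72.0° from the x-axis; with |US| = 22.8, S = (21.7, 6.24). ∠USQ = 108.8° gives SQ at 143° from the x-axis; with |SQ| = 27.9, Q = (-0.640, 23.0). ∠SQW = 130.3° gives QW at -167° from the x-axis; with |QW| = 9.8, W = (-10.2, 20.8). QW is perpendicular to WJ, so WJ runs at -77.1°; with |WJ| = 15.9, J = (-6.64, 5.26). Then |UJ| = |J − U| = 29.7.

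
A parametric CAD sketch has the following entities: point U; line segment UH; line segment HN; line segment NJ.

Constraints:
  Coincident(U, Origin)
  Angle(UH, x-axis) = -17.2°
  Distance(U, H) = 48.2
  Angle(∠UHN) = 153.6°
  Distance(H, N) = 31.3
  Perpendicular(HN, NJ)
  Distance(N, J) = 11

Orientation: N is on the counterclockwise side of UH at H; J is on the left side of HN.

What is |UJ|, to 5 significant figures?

75.200

U is at the origin; UH runs at -17.2° with length 48.2, so H = 48.2·(cos -17.2°, sin -17.2°) = (46.044, -14.253). ∠UHN = 153.6°, so HN runs at -17.2° + (180° − 153.6°) = 9.2000° from the x-axis; with |HN| = 31.3, N = H + 31.3·(cos 9.2000°, sin 9.2000°) = (76.942, -9.2488). HN ⟂ NJ; with |NJ| = 11.0 on the left of HN, J = N + 11.0·(-0.15988, 0.98714) = (75.183, 1.6097). Then |UJ| = |J − U| = 75.200.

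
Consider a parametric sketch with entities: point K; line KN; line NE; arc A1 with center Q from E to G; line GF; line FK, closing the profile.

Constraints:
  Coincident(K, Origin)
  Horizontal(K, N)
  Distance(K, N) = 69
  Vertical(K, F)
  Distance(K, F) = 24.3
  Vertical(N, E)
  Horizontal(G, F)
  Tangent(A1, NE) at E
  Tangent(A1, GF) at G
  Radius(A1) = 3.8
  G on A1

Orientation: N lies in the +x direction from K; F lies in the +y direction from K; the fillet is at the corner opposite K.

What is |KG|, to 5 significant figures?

69.581

K is at the origin; K and N share the same y with |KN| = 69.0 and N on the +x side, so N = (69.000, 0.0000). KF is vertical with |KF| = 24.3 and F on the +y side, so F = (0.0000, 24.300). The virtual corner opposite K is at (69.000, 24.300). Tangency of A1 to NE means the radius QE is perpendicular to NE and since A1 is tangent to GF there, QG ⟂ GF, with radius 3.8, so the center Q sits 3.8 in from both sides at Q = (65.200, 20.500). That places the tangent points at E = (69.000, 20.500) on NE and G = (65.200, 24.300) on GF. Then |KG| = |G − K| = 69.581.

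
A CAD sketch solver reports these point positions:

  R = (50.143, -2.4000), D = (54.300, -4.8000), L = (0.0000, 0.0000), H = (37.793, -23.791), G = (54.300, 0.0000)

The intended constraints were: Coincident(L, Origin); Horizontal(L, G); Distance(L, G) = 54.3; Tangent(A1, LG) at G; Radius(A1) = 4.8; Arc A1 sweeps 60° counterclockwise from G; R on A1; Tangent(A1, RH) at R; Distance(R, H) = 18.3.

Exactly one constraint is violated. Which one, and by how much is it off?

Distance(R, H) = 18.3 — off by 6.40.

L = (0.00, 0.00) ✓; L.y = 0.00, G.y = 0.00 ✓; |LG| = 54.30 ✓; ∠(DG, GL) = 90.00° ✓; |DG| = 4.800 ✓; bearing(D→R) − bearing(D→G) = 60.00° ✓; |DR| = 4.800 ✓; ∠(DR, RH) = 90.00° ✓; |RH| = 24.70 ✗.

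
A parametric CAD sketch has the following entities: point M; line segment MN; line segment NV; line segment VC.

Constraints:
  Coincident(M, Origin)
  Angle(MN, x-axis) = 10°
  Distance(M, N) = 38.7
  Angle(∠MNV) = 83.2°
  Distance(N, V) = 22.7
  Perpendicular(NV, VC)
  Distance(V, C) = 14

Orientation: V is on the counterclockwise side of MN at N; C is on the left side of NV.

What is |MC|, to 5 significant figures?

30.413

M is at the origin; MN runs at 10.0° with length 38.7, so N = 38.7·(cos 10.0°, sin 10.0°) = (38.112, 6.7202). ∠MNV = 83.2°, so NV runs at 10.0° + (180° − 83.2°) = 106.80° from the x-axis; with |NV| = 22.7, V = N + 22.7·(cos 106.80°, sin 106.80°) = (31.551, 28.451). The perpendicularity gives VC at right angles to NV; with |VC| = 14.0 on the left of NV, C = V + 14.0·(-0.95732, -0.28903) = (18.149, 24.405). Then |MC| = |C − M| = 30.413.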